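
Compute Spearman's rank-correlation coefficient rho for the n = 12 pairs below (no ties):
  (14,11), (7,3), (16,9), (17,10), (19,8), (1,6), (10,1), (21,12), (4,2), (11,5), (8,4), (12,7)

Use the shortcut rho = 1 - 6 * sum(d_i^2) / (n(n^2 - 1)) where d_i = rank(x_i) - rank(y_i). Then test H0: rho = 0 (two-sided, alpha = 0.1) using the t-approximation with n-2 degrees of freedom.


Step 1: Rank x and y separately (midranks; no ties here).
rank(x): 14->8, 7->3, 16->9, 17->10, 19->11, 1->1, 10->5, 21->12, 4->2, 11->6, 8->4, 12->7
rank(y): 11->11, 3->3, 9->9, 10->10, 8->8, 6->6, 1->1, 12->12, 2->2, 5->5, 4->4, 7->7
Step 2: d_i = R_x(i) - R_y(i); compute d_i^2.
  (8-11)^2=9, (3-3)^2=0, (9-9)^2=0, (10-10)^2=0, (11-8)^2=9, (1-6)^2=25, (5-1)^2=16, (12-12)^2=0, (2-2)^2=0, (6-5)^2=1, (4-4)^2=0, (7-7)^2=0
sum(d^2) = 60.
Step 3: rho = 1 - 6*60 / (12*(12^2 - 1)) = 1 - 360/1716 = 0.790210.
Step 4: Under H0, t = rho * sqrt((n-2)/(1-rho^2)) = 4.0775 ~ t(10).
Step 5: Two-sided p-value from the t-distribution with 10 df = 0.002223.
Step 6: alpha = 0.1. reject H0.

rho = 0.7902, p = 0.002223, reject H0 at alpha = 0.1.


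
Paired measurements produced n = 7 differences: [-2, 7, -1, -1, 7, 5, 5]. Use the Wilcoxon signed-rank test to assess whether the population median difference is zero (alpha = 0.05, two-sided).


Step 1: Drop any zero differences (none here) and take |d_i|.
|d| = [2, 7, 1, 1, 7, 5, 5]
Step 2: Midrank |d_i| (ties get averaged ranks).
ranks: |2|->3, |7|->6.5, |1|->1.5, |1|->1.5, |7|->6.5, |5|->4.5, |5|->4.5
Step 3: Attach original signs; sum ranks with positive sign and with negative sign.
W+ = 6.5 + 6.5 + 4.5 + 4.5 = 22
W- = 3 + 1.5 + 1.5 = 6
(Check: W+ + W- = 28 should equal n(n+1)/2 = 28.)
Step 4: Test statistic W = min(W+, W-) = 6.
Step 5: Ties in |d|, so use the tie-corrected normal approximation.
        E[W] = n(n+1)/4 = 7*8/4 = 14.
        Tie groups: |d|=1 (t=2), |d|=5 (t=2), |d|=7 (t=2); sum(t^3 - t) = 18.
        Var[W] = n(n+1)(2n+1)/24 - sum(t^3-t)/48 = 840/24 - 18/48 = 34.625.
        z = (W - E[W]) / sqrt(Var[W]) = (6 - 14) / 5.8843 = -1.3595.
        Two-sided p = 2*Phi(z) = 0.173972.
Step 6: alpha = 0.05. fail to reject H0.

W+ = 22, W- = 6, W = min = 6, p = 0.173972, fail to reject H0.


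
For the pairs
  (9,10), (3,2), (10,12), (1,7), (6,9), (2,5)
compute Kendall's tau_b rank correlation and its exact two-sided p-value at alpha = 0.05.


Step 1: Enumerate the 15 unordered pairs (i,j) with i<j and classify each by sign(x_j-x_i) * sign(y_j-y_i).
  (1,2):dx=-6,dy=-8->C; (1,3):dx=+1,dy=+2->C; (1,4):dx=-8,dy=-3->C; (1,5):dx=-3,dy=-1->C
  (1,6):dx=-7,dy=-5->C; (2,3):dx=+7,dy=+10->C; (2,4):dx=-2,dy=+5->D; (2,5):dx=+3,dy=+7->C
  (2,6):dx=-1,dy=+3->D; (3,4):dx=-9,dy=-5->C; (3,5):dx=-4,dy=-3->C; (3,6):dx=-8,dy=-7->C
  (4,5):dx=+5,dy=+2->C; (4,6):dx=+1,dy=-2->D; (5,6):dx=-4,dy=-4->C
Step 2: C = 12, D = 3, total pairs = 15.
Step 3: tau = (C - D)/(n(n-1)/2) = (12 - 3)/15 = 0.600000.
Step 4: Exact two-sided p-value (enumerate n! = 720 permutations of y under H0): p = 0.136111.
Step 5: alpha = 0.05. fail to reject H0.

tau_b = 0.6000 (C=12, D=3), p = 0.136111, fail to reject H0.


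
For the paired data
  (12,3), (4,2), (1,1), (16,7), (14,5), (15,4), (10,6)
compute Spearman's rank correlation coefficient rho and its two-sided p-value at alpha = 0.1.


Step 1: Rank x and y separately (midranks; no ties here).
rank(x): 12->4, 4->2, 1->1, 16->7, 14->5, 15->6, 10->3
rank(y): 3->3, 2->2, 1->1, 7->7, 5->5, 4->4, 6->6
Step 2: d_i = R_x(i) - R_y(i); compute d_i^2.
  (4-3)^2=1, (2-2)^2=0, (1-1)^2=0, (7-7)^2=0, (5-5)^2=0, (6-4)^2=4, (3-6)^2=9
sum(d^2) = 14.
Step 3: rho = 1 - 6*14 / (7*(7^2 - 1)) = 1 - 84/336 = 0.750000.
Step 4: Under H0, t = rho * sqrt((n-2)/(1-rho^2)) = 2.5355 ~ t(5).
Step 5: Two-sided p-value from the t-distribution with 5 df = 0.052181.
Step 6: alpha = 0.1. reject H0.

rho = 0.7500, p = 0.052181, reject H0 at alpha = 0.1.


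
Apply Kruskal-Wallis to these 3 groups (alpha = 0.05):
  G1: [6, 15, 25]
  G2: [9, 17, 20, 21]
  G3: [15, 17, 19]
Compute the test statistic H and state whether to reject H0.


Step 1: Combine all N = 10 observations and assign midranks.
sorted (value, group, rank): (6,G1,1), (9,G2,2), (15,G1,3.5), (15,G3,3.5), (17,G2,5.5), (17,G3,5.5), (19,G3,7), (20,G2,8), (21,G2,9), (25,G1,10)
Step 2: Sum ranks within each group.
R_1 = 14.5 (n_1 = 3)
R_2 = 24.5 (n_2 = 4)
R_3 = 16 (n_3 = 3)
Step 3: H = 12/(N(N+1)) * sum(R_i^2/n_i) - 3(N+1)
     = 12/(10*11) * (14.5^2/3 + 24.5^2/4 + 16^2/3) - 3*11
     = 0.109091 * 305.479 - 33
     = 0.325000.
Step 4: Ties present; correction factor C = 1 - 12/(10^3 - 10) = 0.987879. Corrected H = 0.325000 / 0.987879 = 0.328988.
Step 5: Under H0, H ~ chi^2(2); p-value = 0.848323.
Step 6: alpha = 0.05. fail to reject H0.

H = 0.3290, df = 2, p = 0.848323, fail to reject H0.


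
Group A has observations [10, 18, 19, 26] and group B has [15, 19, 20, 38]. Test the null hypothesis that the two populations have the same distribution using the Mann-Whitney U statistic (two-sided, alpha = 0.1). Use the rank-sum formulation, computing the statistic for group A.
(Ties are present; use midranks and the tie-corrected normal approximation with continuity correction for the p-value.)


Step 1: Combine and sort all 8 observations; assign midranks.
sorted (value, group): (10,X), (15,Y), (18,X), (19,X), (19,Y), (20,Y), (26,X), (38,Y)
ranks: 10->1, 15->2, 18->3, 19->4.5, 19->4.5, 20->6, 26->7, 38->8
Step 2: Rank sum for X: R1 = 1 + 3 + 4.5 + 7 = 15.5.
Step 3: U_X = R1 - n1(n1+1)/2 = 15.5 - 4*5/2 = 15.5 - 10 = 5.5.
       U_Y = n1*n2 - U_X = 16 - 5.5 = 10.5.
Step 4: Ties are present, so use the tie-corrected normal approximation (with continuity correction) for the p-value.
Step 5: p-value = 0.561363; compare to alpha = 0.1. fail to reject H0.

U_X = 5.5, p = 0.561363, fail to reject H0 at alpha = 0.1.


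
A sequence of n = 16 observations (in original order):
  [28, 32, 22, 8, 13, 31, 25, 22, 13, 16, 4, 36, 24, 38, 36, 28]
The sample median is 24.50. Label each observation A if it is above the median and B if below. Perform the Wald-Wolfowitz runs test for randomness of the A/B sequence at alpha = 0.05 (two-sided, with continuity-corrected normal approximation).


Step 1: Compute median = 24.50; label A = above, B = below.
Labels in order: AABBBAABBBBABAAA  (n_A = 8, n_B = 8)
Step 2: Count runs R = 7.
Step 3: Under H0 (random ordering), E[R] = 2*n_A*n_B/(n_A+n_B) + 1 = 2*8*8/16 + 1 = 9.0000.
        Var[R] = 2*n_A*n_B*(2*n_A*n_B - n_A - n_B) / ((n_A+n_B)^2 * (n_A+n_B-1)) = 14336/3840 = 3.7333.
        SD[R] = 1.9322.
Step 4: Continuity-corrected z = (R + 0.5 - E[R]) / SD[R] = (7 + 0.5 - 9.0000) / 1.9322 = -0.7763.
Step 5: Two-sided p-value via normal approximation = 2*(1 - Phi(|z|)) = 0.437558.
Step 6: alpha = 0.05. fail to reject H0.

R = 7, z = -0.7763, p = 0.437558, fail to reject H0.


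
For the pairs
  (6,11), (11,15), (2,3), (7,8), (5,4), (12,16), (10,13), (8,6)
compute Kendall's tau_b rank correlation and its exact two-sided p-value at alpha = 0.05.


Step 1: Enumerate the 28 unordered pairs (i,j) with i<j and classify each by sign(x_j-x_i) * sign(y_j-y_i).
  (1,2):dx=+5,dy=+4->C; (1,3):dx=-4,dy=-8->C; (1,4):dx=+1,dy=-3->D; (1,5):dx=-1,dy=-7->C
  (1,6):dx=+6,dy=+5->C; (1,7):dx=+4,dy=+2->C; (1,8):dx=+2,dy=-5->D; (2,3):dx=-9,dy=-12->C
  (2,4):dx=-4,dy=-7->C; (2,5):dx=-6,dy=-11->C; (2,6):dx=+1,dy=+1->C; (2,7):dx=-1,dy=-2->C
  (2,8):dx=-3,dy=-9->C; (3,4):dx=+5,dy=+5->C; (3,5):dx=+3,dy=+1->C; (3,6):dx=+10,dy=+13->C
  (3,7):dx=+8,dy=+10->C; (3,8):dx=+6,dy=+3->C; (4,5):dx=-2,dy=-4->C; (4,6):dx=+5,dy=+8->C
  (4,7):dx=+3,dy=+5->C; (4,8):dx=+1,dy=-2->D; (5,6):dx=+7,dy=+12->C; (5,7):dx=+5,dy=+9->C
  (5,8):dx=+3,dy=+2->C; (6,7):dx=-2,dy=-3->C; (6,8):dx=-4,dy=-10->C; (7,8):dx=-2,dy=-7->C
Step 2: C = 25, D = 3, total pairs = 28.
Step 3: tau = (C - D)/(n(n-1)/2) = (25 - 3)/28 = 0.785714.
Step 4: Exact two-sided p-value (enumerate n! = 40320 permutations of y under H0): p = 0.005506.
Step 5: alpha = 0.05. reject H0.

tau_b = 0.7857 (C=25, D=3), p = 0.005506, reject H0.


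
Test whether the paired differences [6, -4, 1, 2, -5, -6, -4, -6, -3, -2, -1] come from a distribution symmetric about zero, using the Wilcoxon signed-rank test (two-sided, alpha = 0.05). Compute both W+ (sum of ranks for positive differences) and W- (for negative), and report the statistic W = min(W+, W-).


Step 1: Drop any zero differences (none here) and take |d_i|.
|d| = [6, 4, 1, 2, 5, 6, 4, 6, 3, 2, 1]
Step 2: Midrank |d_i| (ties get averaged ranks).
ranks: |6|->10, |4|->6.5, |1|->1.5, |2|->3.5, |5|->8, |6|->10, |4|->6.5, |6|->10, |3|->5, |2|->3.5, |1|->1.5
Step 3: Attach original signs; sum ranks with positive sign and with negative sign.
W+ = 10 + 1.5 + 3.5 = 15
W- = 6.5 + 8 + 10 + 6.5 + 10 + 5 + 3.5 + 1.5 = 51
(Check: W+ + W- = 66 should equal n(n+1)/2 = 66.)
Step 4: Test statistic W = min(W+, W-) = 15.
Step 5: Ties in |d|, so use the tie-corrected normal approximation.
        E[W] = n(n+1)/4 = 11*12/4 = 33.
        Tie groups: |d|=1 (t=2), |d|=2 (t=2), |d|=4 (t=2), |d|=6 (t=3); sum(t^3 - t) = 42.
        Var[W] = n(n+1)(2n+1)/24 - sum(t^3-t)/48 = 3036/24 - 42/48 = 125.625.
        z = (W - E[W]) / sqrt(Var[W]) = (15 - 33) / 11.2083 = -1.6060.
        Two-sided p = 2*Phi(z) = 0.108283.
Step 6: alpha = 0.05. fail to reject H0.

W+ = 15, W- = 51, W = min = 15, p = 0.108283, fail to reject H0.


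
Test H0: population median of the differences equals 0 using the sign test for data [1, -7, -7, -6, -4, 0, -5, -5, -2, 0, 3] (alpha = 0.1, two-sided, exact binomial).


Step 1: Discard zero differences. Original n = 11; n_eff = number of nonzero differences = 9.
Nonzero differences (with sign): +1, -7, -7, -6, -4, -5, -5, -2, +3
Step 2: Count signs: positive = 2, negative = 7.
Step 3: Under H0: P(positive) = 0.5, so the number of positives S ~ Bin(9, 0.5).
Step 4: Two-sided exact p-value = sum of Bin(9,0.5) probabilities at or below the observed probability = 0.179688.
Step 5: alpha = 0.1. fail to reject H0.

n_eff = 9, pos = 2, neg = 7, p = 0.179688, fail to reject H0.


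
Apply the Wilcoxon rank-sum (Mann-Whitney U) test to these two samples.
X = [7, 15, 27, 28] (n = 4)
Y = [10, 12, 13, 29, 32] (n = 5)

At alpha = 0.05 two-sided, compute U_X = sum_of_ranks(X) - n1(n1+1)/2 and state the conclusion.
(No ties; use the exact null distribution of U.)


Step 1: Combine and sort all 9 observations; assign midranks.
sorted (value, group): (7,X), (10,Y), (12,Y), (13,Y), (15,X), (27,X), (28,X), (29,Y), (32,Y)
ranks: 7->1, 10->2, 12->3, 13->4, 15->5, 27->6, 28->7, 29->8, 32->9
Step 2: Rank sum for X: R1 = 1 + 5 + 6 + 7 = 19.
Step 3: U_X = R1 - n1(n1+1)/2 = 19 - 4*5/2 = 19 - 10 = 9.
       U_Y = n1*n2 - U_X = 20 - 9 = 11.
Step 4: No ties, so the exact null distribution of U (based on enumerating the C(9,4) = 126 equally likely rank assignments) gives the two-sided p-value.
Step 5: p-value = 0.904762; compare to alpha = 0.05. fail to reject H0.

U_X = 9, p = 0.904762, fail to reject H0 at alpha = 0.05.


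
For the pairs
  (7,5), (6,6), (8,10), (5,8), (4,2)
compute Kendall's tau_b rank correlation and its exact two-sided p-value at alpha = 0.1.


Step 1: Enumerate the 10 unordered pairs (i,j) with i<j and classify each by sign(x_j-x_i) * sign(y_j-y_i).
  (1,2):dx=-1,dy=+1->D; (1,3):dx=+1,dy=+5->C; (1,4):dx=-2,dy=+3->D; (1,5):dx=-3,dy=-3->C
  (2,3):dx=+2,dy=+4->C; (2,4):dx=-1,dy=+2->D; (2,5):dx=-2,dy=-4->C; (3,4):dx=-3,dy=-2->C
  (3,5):dx=-4,dy=-8->C; (4,5):dx=-1,dy=-6->C
Step 2: C = 7, D = 3, total pairs = 10.
Step 3: tau = (C - D)/(n(n-1)/2) = (7 - 3)/10 = 0.400000.
Step 4: Exact two-sided p-value (enumerate n! = 120 permutations of y under H0): p = 0.483333.
Step 5: alpha = 0.1. fail to reject H0.

tau_b = 0.4000 (C=7, D=3), p = 0.483333, fail to reject H0.


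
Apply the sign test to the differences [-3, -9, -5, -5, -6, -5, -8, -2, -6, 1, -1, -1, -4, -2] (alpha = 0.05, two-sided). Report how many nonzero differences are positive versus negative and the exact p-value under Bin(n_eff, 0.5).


Step 1: Discard zero differences. Original n = 14; n_eff = number of nonzero differences = 14.
Nonzero differences (with sign): -3, -9, -5, -5, -6, -5, -8, -2, -6, +1, -1, -1, -4, -2
Step 2: Count signs: positive = 1, negative = 13.
Step 3: Under H0: P(positive) = 0.5, so the number of positives S ~ Bin(14, 0.5).
Step 4: Two-sided exact p-value = sum of Bin(14,0.5) probabilities at or below the observed probability = 0.001831.
Step 5: alpha = 0.05. reject H0.

n_eff = 14, pos = 1, neg = 13, p = 0.001831, reject H0.


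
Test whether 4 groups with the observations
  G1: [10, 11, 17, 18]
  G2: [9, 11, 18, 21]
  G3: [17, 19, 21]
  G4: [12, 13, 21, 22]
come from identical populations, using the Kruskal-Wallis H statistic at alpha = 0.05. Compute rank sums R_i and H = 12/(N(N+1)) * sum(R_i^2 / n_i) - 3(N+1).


Step 1: Combine all N = 15 observations and assign midranks.
sorted (value, group, rank): (9,G2,1), (10,G1,2), (11,G1,3.5), (11,G2,3.5), (12,G4,5), (13,G4,6), (17,G1,7.5), (17,G3,7.5), (18,G1,9.5), (18,G2,9.5), (19,G3,11), (21,G2,13), (21,G3,13), (21,G4,13), (22,G4,15)
Step 2: Sum ranks within each group.
R_1 = 22.5 (n_1 = 4)
R_2 = 27 (n_2 = 4)
R_3 = 31.5 (n_3 = 3)
R_4 = 39 (n_4 = 4)
Step 3: H = 12/(N(N+1)) * sum(R_i^2/n_i) - 3(N+1)
     = 12/(15*16) * (22.5^2/4 + 27^2/4 + 31.5^2/3 + 39^2/4) - 3*16
     = 0.050000 * 1019.81 - 48
     = 2.990625.
Step 4: Ties present; correction factor C = 1 - 42/(15^3 - 15) = 0.987500. Corrected H = 2.990625 / 0.987500 = 3.028481.
Step 5: Under H0, H ~ chi^2(3); p-value = 0.387255.
Step 6: alpha = 0.05. fail to reject H0.

H = 3.0285, df = 3, p = 0.387255, fail to reject H0.


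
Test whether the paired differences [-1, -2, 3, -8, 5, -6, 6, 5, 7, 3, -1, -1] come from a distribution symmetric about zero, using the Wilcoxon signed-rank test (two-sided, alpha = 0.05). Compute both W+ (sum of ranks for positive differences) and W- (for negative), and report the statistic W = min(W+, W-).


Step 1: Drop any zero differences (none here) and take |d_i|.
|d| = [1, 2, 3, 8, 5, 6, 6, 5, 7, 3, 1, 1]
Step 2: Midrank |d_i| (ties get averaged ranks).
ranks: |1|->2, |2|->4, |3|->5.5, |8|->12, |5|->7.5, |6|->9.5, |6|->9.5, |5|->7.5, |7|->11, |3|->5.5, |1|->2, |1|->2
Step 3: Attach original signs; sum ranks with positive sign and with negative sign.
W+ = 5.5 + 7.5 + 9.5 + 7.5 + 11 + 5.5 = 46.5
W- = 2 + 4 + 12 + 9.5 + 2 + 2 = 31.5
(Check: W+ + W- = 78 should equal n(n+1)/2 = 78.)
Step 4: Test statistic W = min(W+, W-) = 31.5.
Step 5: Ties in |d|, so use the tie-corrected normal approximation.
        E[W] = n(n+1)/4 = 12*13/4 = 39.
        Tie groups: |d|=1 (t=3), |d|=3 (t=2), |d|=5 (t=2), |d|=6 (t=2); sum(t^3 - t) = 42.
        Var[W] = n(n+1)(2n+1)/24 - sum(t^3-t)/48 = 3900/24 - 42/48 = 161.625.
        z = (W - E[W]) / sqrt(Var[W]) = (31.5 - 39) / 12.7132 = -0.5899.
        Two-sided p = 2*Phi(z) = 0.555232.
Step 6: alpha = 0.05. fail to reject H0.

W+ = 46.5, W- = 31.5, W = min = 31.5, p = 0.555232, fail to reject H0.


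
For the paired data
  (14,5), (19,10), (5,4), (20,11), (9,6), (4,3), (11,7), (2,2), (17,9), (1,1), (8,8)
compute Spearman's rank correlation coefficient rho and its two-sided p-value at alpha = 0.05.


Step 1: Rank x and y separately (midranks; no ties here).
rank(x): 14->8, 19->10, 5->4, 20->11, 9->6, 4->3, 11->7, 2->2, 17->9, 1->1, 8->5
rank(y): 5->5, 10->10, 4->4, 11->11, 6->6, 3->3, 7->7, 2->2, 9->9, 1->1, 8->8
Step 2: d_i = R_x(i) - R_y(i); compute d_i^2.
  (8-5)^2=9, (10-10)^2=0, (4-4)^2=0, (11-11)^2=0, (6-6)^2=0, (3-3)^2=0, (7-7)^2=0, (2-2)^2=0, (9-9)^2=0, (1-1)^2=0, (5-8)^2=9
sum(d^2) = 18.
Step 3: rho = 1 - 6*18 / (11*(11^2 - 1)) = 1 - 108/1320 = 0.918182.
Step 4: Under H0, t = rho * sqrt((n-2)/(1-rho^2)) = 6.9531 ~ t(9).
Step 5: Two-sided p-value from the t-distribution with 9 df = 0.000067.
Step 6: alpha = 0.05. reject H0.

rho = 0.9182, p = 0.000067, reject H0 at alpha = 0.05.


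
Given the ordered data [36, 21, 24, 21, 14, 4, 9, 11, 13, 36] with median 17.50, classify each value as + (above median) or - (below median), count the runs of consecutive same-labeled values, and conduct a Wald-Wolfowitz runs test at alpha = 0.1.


Step 1: Compute median = 17.50; label A = above, B = below.
Labels in order: AAAABBBBBA  (n_A = 5, n_B = 5)
Step 2: Count runs R = 3.
Step 3: Under H0 (random ordering), E[R] = 2*n_A*n_B/(n_A+n_B) + 1 = 2*5*5/10 + 1 = 6.0000.
        Var[R] = 2*n_A*n_B*(2*n_A*n_B - n_A - n_B) / ((n_A+n_B)^2 * (n_A+n_B-1)) = 2000/900 = 2.2222.
        SD[R] = 1.4907.
Step 4: Continuity-corrected z = (R + 0.5 - E[R]) / SD[R] = (3 + 0.5 - 6.0000) / 1.4907 = -1.6771.
Step 5: Two-sided p-value via normal approximation = 2*(1 - Phi(|z|)) = 0.093533.
Step 6: alpha = 0.1. reject H0.

R = 3, z = -1.6771, p = 0.093533, reject H0.


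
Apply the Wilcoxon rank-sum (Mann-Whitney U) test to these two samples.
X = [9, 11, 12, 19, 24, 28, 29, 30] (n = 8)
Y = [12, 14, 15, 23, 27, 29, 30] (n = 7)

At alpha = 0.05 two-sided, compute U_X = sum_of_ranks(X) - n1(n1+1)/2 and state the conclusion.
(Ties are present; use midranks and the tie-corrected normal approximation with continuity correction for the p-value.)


Step 1: Combine and sort all 15 observations; assign midranks.
sorted (value, group): (9,X), (11,X), (12,X), (12,Y), (14,Y), (15,Y), (19,X), (23,Y), (24,X), (27,Y), (28,X), (29,X), (29,Y), (30,X), (30,Y)
ranks: 9->1, 11->2, 12->3.5, 12->3.5, 14->5, 15->6, 19->7, 23->8, 24->9, 27->10, 28->11, 29->12.5, 29->12.5, 30->14.5, 30->14.5
Step 2: Rank sum for X: R1 = 1 + 2 + 3.5 + 7 + 9 + 11 + 12.5 + 14.5 = 60.5.
Step 3: U_X = R1 - n1(n1+1)/2 = 60.5 - 8*9/2 = 60.5 - 36 = 24.5.
       U_Y = n1*n2 - U_X = 56 - 24.5 = 31.5.
Step 4: Ties are present, so use the tie-corrected normal approximation (with continuity correction) for the p-value.
Step 5: p-value = 0.727753; compare to alpha = 0.05. fail to reject H0.

U_X = 24.5, p = 0.727753, fail to reject H0 at alpha = 0.05.


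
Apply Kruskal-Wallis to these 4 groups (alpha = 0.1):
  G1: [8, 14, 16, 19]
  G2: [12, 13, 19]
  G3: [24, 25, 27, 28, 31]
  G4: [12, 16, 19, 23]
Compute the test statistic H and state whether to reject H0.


Step 1: Combine all N = 16 observations and assign midranks.
sorted (value, group, rank): (8,G1,1), (12,G2,2.5), (12,G4,2.5), (13,G2,4), (14,G1,5), (16,G1,6.5), (16,G4,6.5), (19,G1,9), (19,G2,9), (19,G4,9), (23,G4,11), (24,G3,12), (25,G3,13), (27,G3,14), (28,G3,15), (31,G3,16)
Step 2: Sum ranks within each group.
R_1 = 21.5 (n_1 = 4)
R_2 = 15.5 (n_2 = 3)
R_3 = 70 (n_3 = 5)
R_4 = 29 (n_4 = 4)
Step 3: H = 12/(N(N+1)) * sum(R_i^2/n_i) - 3(N+1)
     = 12/(16*17) * (21.5^2/4 + 15.5^2/3 + 70^2/5 + 29^2/4) - 3*17
     = 0.044118 * 1385.9 - 51
     = 10.142463.
Step 4: Ties present; correction factor C = 1 - 36/(16^3 - 16) = 0.991176. Corrected H = 10.142463 / 0.991176 = 10.232752.
Step 5: Under H0, H ~ chi^2(3); p-value = 0.016688.
Step 6: alpha = 0.1. reject H0.

H = 10.2328, df = 3, p = 0.016688, reject H0.


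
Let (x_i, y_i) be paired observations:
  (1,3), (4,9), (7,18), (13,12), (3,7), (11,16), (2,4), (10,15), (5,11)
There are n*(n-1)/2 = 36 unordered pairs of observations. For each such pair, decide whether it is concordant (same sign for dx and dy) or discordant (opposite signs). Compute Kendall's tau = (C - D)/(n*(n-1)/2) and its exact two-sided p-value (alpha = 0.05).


Step 1: Enumerate the 36 unordered pairs (i,j) with i<j and classify each by sign(x_j-x_i) * sign(y_j-y_i).
  (1,2):dx=+3,dy=+6->C; (1,3):dx=+6,dy=+15->C; (1,4):dx=+12,dy=+9->C; (1,5):dx=+2,dy=+4->C
  (1,6):dx=+10,dy=+13->C; (1,7):dx=+1,dy=+1->C; (1,8):dx=+9,dy=+12->C; (1,9):dx=+4,dy=+8->C
  (2,3):dx=+3,dy=+9->C; (2,4):dx=+9,dy=+3->C; (2,5):dx=-1,dy=-2->C; (2,6):dx=+7,dy=+7->C
  (2,7):dx=-2,dy=-5->C; (2,8):dx=+6,dy=+6->C; (2,9):dx=+1,dy=+2->C; (3,4):dx=+6,dy=-6->D
  (3,5):dx=-4,dy=-11->C; (3,6):dx=+4,dy=-2->D; (3,7):dx=-5,dy=-14->C; (3,8):dx=+3,dy=-3->D
  (3,9):dx=-2,dy=-7->C; (4,5):dx=-10,dy=-5->C; (4,6):dx=-2,dy=+4->D; (4,7):dx=-11,dy=-8->C
  (4,8):dx=-3,dy=+3->D; (4,9):dx=-8,dy=-1->C; (5,6):dx=+8,dy=+9->C; (5,7):dx=-1,dy=-3->C
  (5,8):dx=+7,dy=+8->C; (5,9):dx=+2,dy=+4->C; (6,7):dx=-9,dy=-12->C; (6,8):dx=-1,dy=-1->C
  (6,9):dx=-6,dy=-5->C; (7,8):dx=+8,dy=+11->C; (7,9):dx=+3,dy=+7->C; (8,9):dx=-5,dy=-4->C
Step 2: C = 31, D = 5, total pairs = 36.
Step 3: tau = (C - D)/(n(n-1)/2) = (31 - 5)/36 = 0.722222.
Step 4: Exact two-sided p-value (enumerate n! = 362880 permutations of y under H0): p = 0.005886.
Step 5: alpha = 0.05. reject H0.

tau_b = 0.7222 (C=31, D=5), p = 0.005886, reject H0.


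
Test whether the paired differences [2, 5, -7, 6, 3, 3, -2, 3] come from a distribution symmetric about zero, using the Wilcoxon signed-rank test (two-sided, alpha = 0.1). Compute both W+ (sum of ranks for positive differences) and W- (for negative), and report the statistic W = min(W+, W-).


Step 1: Drop any zero differences (none here) and take |d_i|.
|d| = [2, 5, 7, 6, 3, 3, 2, 3]
Step 2: Midrank |d_i| (ties get averaged ranks).
ranks: |2|->1.5, |5|->6, |7|->8, |6|->7, |3|->4, |3|->4, |2|->1.5, |3|->4
Step 3: Attach original signs; sum ranks with positive sign and with negative sign.
W+ = 1.5 + 6 + 7 + 4 + 4 + 4 = 26.5
W- = 8 + 1.5 = 9.5
(Check: W+ + W- = 36 should equal n(n+1)/2 = 36.)
Step 4: Test statistic W = min(W+, W-) = 9.5.
Step 5: Ties in |d|, so use the tie-corrected normal approximation.
        E[W] = n(n+1)/4 = 8*9/4 = 18.
        Tie groups: |d|=2 (t=2), |d|=3 (t=3); sum(t^3 - t) = 30.
        Var[W] = n(n+1)(2n+1)/24 - sum(t^3-t)/48 = 1224/24 - 30/48 = 50.375.
        z = (W - E[W]) / sqrt(Var[W]) = (9.5 - 18) / 7.0975 = -1.1976.
        Two-sided p = 2*Phi(z) = 0.231073.
Step 6: alpha = 0.1. fail to reject H0.

W+ = 26.5, W- = 9.5, W = min = 9.5, p = 0.231073, fail to reject H0.


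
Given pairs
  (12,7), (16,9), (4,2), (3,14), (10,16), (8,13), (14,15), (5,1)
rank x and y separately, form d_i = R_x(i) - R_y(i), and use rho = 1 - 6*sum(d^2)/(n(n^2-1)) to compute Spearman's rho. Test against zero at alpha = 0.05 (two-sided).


Step 1: Rank x and y separately (midranks; no ties here).
rank(x): 12->6, 16->8, 4->2, 3->1, 10->5, 8->4, 14->7, 5->3
rank(y): 7->3, 9->4, 2->2, 14->6, 16->8, 13->5, 15->7, 1->1
Step 2: d_i = R_x(i) - R_y(i); compute d_i^2.
  (6-3)^2=9, (8-4)^2=16, (2-2)^2=0, (1-6)^2=25, (5-8)^2=9, (4-5)^2=1, (7-7)^2=0, (3-1)^2=4
sum(d^2) = 64.
Step 3: rho = 1 - 6*64 / (8*(8^2 - 1)) = 1 - 384/504 = 0.238095.
Step 4: Under H0, t = rho * sqrt((n-2)/(1-rho^2)) = 0.6005 ~ t(6).
Step 5: Two-sided p-value from the t-distribution with 6 df = 0.570156.
Step 6: alpha = 0.05. fail to reject H0.

rho = 0.2381, p = 0.570156, fail to reject H0 at alpha = 0.05.


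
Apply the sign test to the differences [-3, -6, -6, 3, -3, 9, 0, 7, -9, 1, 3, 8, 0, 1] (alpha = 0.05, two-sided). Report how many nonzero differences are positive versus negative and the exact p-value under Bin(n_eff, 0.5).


Step 1: Discard zero differences. Original n = 14; n_eff = number of nonzero differences = 12.
Nonzero differences (with sign): -3, -6, -6, +3, -3, +9, +7, -9, +1, +3, +8, +1
Step 2: Count signs: positive = 7, negative = 5.
Step 3: Under H0: P(positive) = 0.5, so the number of positives S ~ Bin(12, 0.5).
Step 4: Two-sided exact p-value = sum of Bin(12,0.5) probabilities at or below the observed probability = 0.774414.
Step 5: alpha = 0.05. fail to reject H0.

n_eff = 12, pos = 7, neg = 5, p = 0.774414, fail to reject H0.


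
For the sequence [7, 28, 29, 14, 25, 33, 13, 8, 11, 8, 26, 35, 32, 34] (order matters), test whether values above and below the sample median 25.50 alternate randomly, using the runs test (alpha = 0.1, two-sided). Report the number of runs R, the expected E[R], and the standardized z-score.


Step 1: Compute median = 25.50; label A = above, B = below.
Labels in order: BAABBABBBBAAAA  (n_A = 7, n_B = 7)
Step 2: Count runs R = 6.
Step 3: Under H0 (random ordering), E[R] = 2*n_A*n_B/(n_A+n_B) + 1 = 2*7*7/14 + 1 = 8.0000.
        Var[R] = 2*n_A*n_B*(2*n_A*n_B - n_A - n_B) / ((n_A+n_B)^2 * (n_A+n_B-1)) = 8232/2548 = 3.2308.
        SD[R] = 1.7974.
Step 4: Continuity-corrected z = (R + 0.5 - E[R]) / SD[R] = (6 + 0.5 - 8.0000) / 1.7974 = -0.8345.
Step 5: Two-sided p-value via normal approximation = 2*(1 - Phi(|z|)) = 0.403986.
Step 6: alpha = 0.1. fail to reject H0.

R = 6, z = -0.8345, p = 0.403986, fail to reject H0.


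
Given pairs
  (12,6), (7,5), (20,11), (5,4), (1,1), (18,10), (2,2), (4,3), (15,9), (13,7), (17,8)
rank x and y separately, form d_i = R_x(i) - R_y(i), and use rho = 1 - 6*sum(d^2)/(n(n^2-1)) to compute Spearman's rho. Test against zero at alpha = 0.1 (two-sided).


Step 1: Rank x and y separately (midranks; no ties here).
rank(x): 12->6, 7->5, 20->11, 5->4, 1->1, 18->10, 2->2, 4->3, 15->8, 13->7, 17->9
rank(y): 6->6, 5->5, 11->11, 4->4, 1->1, 10->10, 2->2, 3->3, 9->9, 7->7, 8->8
Step 2: d_i = R_x(i) - R_y(i); compute d_i^2.
  (6-6)^2=0, (5-5)^2=0, (11-11)^2=0, (4-4)^2=0, (1-1)^2=0, (10-10)^2=0, (2-2)^2=0, (3-3)^2=0, (8-9)^2=1, (7-7)^2=0, (9-8)^2=1
sum(d^2) = 2.
Step 3: rho = 1 - 6*2 / (11*(11^2 - 1)) = 1 - 12/1320 = 0.990909.
Step 4: Under H0, t = rho * sqrt((n-2)/(1-rho^2)) = 22.0966 ~ t(9).
Step 5: Two-sided p-value from the t-distribution with 9 df = 0.000000.
Step 6: alpha = 0.1. reject H0.

rho = 0.9909, p = 0.000000, reject H0 at alpha = 0.1.


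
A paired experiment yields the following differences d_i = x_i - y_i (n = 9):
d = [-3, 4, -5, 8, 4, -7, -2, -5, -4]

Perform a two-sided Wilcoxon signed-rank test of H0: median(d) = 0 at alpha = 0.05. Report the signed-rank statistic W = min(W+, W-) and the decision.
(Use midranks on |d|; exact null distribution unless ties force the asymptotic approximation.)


Step 1: Drop any zero differences (none here) and take |d_i|.
|d| = [3, 4, 5, 8, 4, 7, 2, 5, 4]
Step 2: Midrank |d_i| (ties get averaged ranks).
ranks: |3|->2, |4|->4, |5|->6.5, |8|->9, |4|->4, |7|->8, |2|->1, |5|->6.5, |4|->4
Step 3: Attach original signs; sum ranks with positive sign and with negative sign.
W+ = 4 + 9 + 4 = 17
W- = 2 + 6.5 + 8 + 1 + 6.5 + 4 = 28
(Check: W+ + W- = 45 should equal n(n+1)/2 = 45.)
Step 4: Test statistic W = min(W+, W-) = 17.
Step 5: Ties in |d|, so use the tie-corrected normal approximation.
        E[W] = n(n+1)/4 = 9*10/4 = 22.5.
        Tie groups: |d|=4 (t=3), |d|=5 (t=2); sum(t^3 - t) = 30.
        Var[W] = n(n+1)(2n+1)/24 - sum(t^3-t)/48 = 1710/24 - 30/48 = 70.625.
        z = (W - E[W]) / sqrt(Var[W]) = (17 - 22.5) / 8.4039 = -0.6545.
        Two-sided p = 2*Phi(z) = 0.512815.
Step 6: alpha = 0.05. fail to reject H0.

W+ = 17, W- = 28, W = min = 17, p = 0.512815, fail to reject H0.


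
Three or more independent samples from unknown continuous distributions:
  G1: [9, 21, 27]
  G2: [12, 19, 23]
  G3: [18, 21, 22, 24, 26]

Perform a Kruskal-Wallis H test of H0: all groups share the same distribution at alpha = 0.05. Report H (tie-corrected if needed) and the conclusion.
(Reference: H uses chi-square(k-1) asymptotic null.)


Step 1: Combine all N = 11 observations and assign midranks.
sorted (value, group, rank): (9,G1,1), (12,G2,2), (18,G3,3), (19,G2,4), (21,G1,5.5), (21,G3,5.5), (22,G3,7), (23,G2,8), (24,G3,9), (26,G3,10), (27,G1,11)
Step 2: Sum ranks within each group.
R_1 = 17.5 (n_1 = 3)
R_2 = 14 (n_2 = 3)
R_3 = 34.5 (n_3 = 5)
Step 3: H = 12/(N(N+1)) * sum(R_i^2/n_i) - 3(N+1)
     = 12/(11*12) * (17.5^2/3 + 14^2/3 + 34.5^2/5) - 3*12
     = 0.090909 * 405.467 - 36
     = 0.860606.
Step 4: Ties present; correction factor C = 1 - 6/(11^3 - 11) = 0.995455. Corrected H = 0.860606 / 0.995455 = 0.864536.
Step 5: Under H0, H ~ chi^2(2); p-value = 0.649035.
Step 6: alpha = 0.05. fail to reject H0.

H = 0.8645, df = 2, p = 0.649035, fail to reject H0.


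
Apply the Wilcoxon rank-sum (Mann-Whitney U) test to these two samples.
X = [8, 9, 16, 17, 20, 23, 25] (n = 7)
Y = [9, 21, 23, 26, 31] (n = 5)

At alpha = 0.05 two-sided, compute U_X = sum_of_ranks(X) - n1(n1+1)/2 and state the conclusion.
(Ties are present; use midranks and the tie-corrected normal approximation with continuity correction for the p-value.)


Step 1: Combine and sort all 12 observations; assign midranks.
sorted (value, group): (8,X), (9,X), (9,Y), (16,X), (17,X), (20,X), (21,Y), (23,X), (23,Y), (25,X), (26,Y), (31,Y)
ranks: 8->1, 9->2.5, 9->2.5, 16->4, 17->5, 20->6, 21->7, 23->8.5, 23->8.5, 25->10, 26->11, 31->12
Step 2: Rank sum for X: R1 = 1 + 2.5 + 4 + 5 + 6 + 8.5 + 10 = 37.
Step 3: U_X = R1 - n1(n1+1)/2 = 37 - 7*8/2 = 37 - 28 = 9.
       U_Y = n1*n2 - U_X = 35 - 9 = 26.
Step 4: Ties are present, so use the tie-corrected normal approximation (with continuity correction) for the p-value.
Step 5: p-value = 0.192314; compare to alpha = 0.05. fail to reject H0.

U_X = 9, p = 0.192314, fail to reject H0 at alpha = 0.05.


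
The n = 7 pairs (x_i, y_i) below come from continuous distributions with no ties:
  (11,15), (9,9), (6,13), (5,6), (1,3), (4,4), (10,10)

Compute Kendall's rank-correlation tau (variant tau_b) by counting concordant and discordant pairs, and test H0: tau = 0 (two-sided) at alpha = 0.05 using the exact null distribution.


Step 1: Enumerate the 21 unordered pairs (i,j) with i<j and classify each by sign(x_j-x_i) * sign(y_j-y_i).
  (1,2):dx=-2,dy=-6->C; (1,3):dx=-5,dy=-2->C; (1,4):dx=-6,dy=-9->C; (1,5):dx=-10,dy=-12->C
  (1,6):dx=-7,dy=-11->C; (1,7):dx=-1,dy=-5->C; (2,3):dx=-3,dy=+4->D; (2,4):dx=-4,dy=-3->C
  (2,5):dx=-8,dy=-6->C; (2,6):dx=-5,dy=-5->C; (2,7):dx=+1,dy=+1->C; (3,4):dx=-1,dy=-7->C
  (3,5):dx=-5,dy=-10->C; (3,6):dx=-2,dy=-9->C; (3,7):dx=+4,dy=-3->D; (4,5):dx=-4,dy=-3->C
  (4,6):dx=-1,dy=-2->C; (4,7):dx=+5,dy=+4->C; (5,6):dx=+3,dy=+1->C; (5,7):dx=+9,dy=+7->C
  (6,7):dx=+6,dy=+6->C
Step 2: C = 19, D = 2, total pairs = 21.
Step 3: tau = (C - D)/(n(n-1)/2) = (19 - 2)/21 = 0.809524.
Step 4: Exact two-sided p-value (enumerate n! = 5040 permutations of y under H0): p = 0.010714.
Step 5: alpha = 0.05. reject H0.

tau_b = 0.8095 (C=19, D=2), p = 0.010714, reject H0.


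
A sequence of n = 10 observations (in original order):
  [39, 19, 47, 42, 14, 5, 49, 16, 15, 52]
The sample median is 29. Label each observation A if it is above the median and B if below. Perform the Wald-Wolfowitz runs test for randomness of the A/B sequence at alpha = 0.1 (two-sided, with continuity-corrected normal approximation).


Step 1: Compute median = 29; label A = above, B = below.
Labels in order: ABAABBABBA  (n_A = 5, n_B = 5)
Step 2: Count runs R = 7.
Step 3: Under H0 (random ordering), E[R] = 2*n_A*n_B/(n_A+n_B) + 1 = 2*5*5/10 + 1 = 6.0000.
        Var[R] = 2*n_A*n_B*(2*n_A*n_B - n_A - n_B) / ((n_A+n_B)^2 * (n_A+n_B-1)) = 2000/900 = 2.2222.
        SD[R] = 1.4907.
Step 4: Continuity-corrected z = (R - 0.5 - E[R]) / SD[R] = (7 - 0.5 - 6.0000) / 1.4907 = 0.3354.
Step 5: Two-sided p-value via normal approximation = 2*(1 - Phi(|z|)) = 0.737316.
Step 6: alpha = 0.1. fail to reject H0.

R = 7, z = 0.3354, p = 0.737316, fail to reject H0.


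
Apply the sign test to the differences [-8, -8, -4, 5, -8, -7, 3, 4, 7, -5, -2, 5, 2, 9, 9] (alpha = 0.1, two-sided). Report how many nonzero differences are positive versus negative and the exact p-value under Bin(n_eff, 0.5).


Step 1: Discard zero differences. Original n = 15; n_eff = number of nonzero differences = 15.
Nonzero differences (with sign): -8, -8, -4, +5, -8, -7, +3, +4, +7, -5, -2, +5, +2, +9, +9
Step 2: Count signs: positive = 8, negative = 7.
Step 3: Under H0: P(positive) = 0.5, so the number of positives S ~ Bin(15, 0.5).
Step 4: Two-sided exact p-value = sum of Bin(15,0.5) probabilities at or below the observed probability = 1.000000.
Step 5: alpha = 0.1. fail to reject H0.

n_eff = 15, pos = 8, neg = 7, p = 1.000000, fail to reject H0.


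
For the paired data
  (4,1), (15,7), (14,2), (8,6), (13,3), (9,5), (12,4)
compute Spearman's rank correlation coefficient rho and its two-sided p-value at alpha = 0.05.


Step 1: Rank x and y separately (midranks; no ties here).
rank(x): 4->1, 15->7, 14->6, 8->2, 13->5, 9->3, 12->4
rank(y): 1->1, 7->7, 2->2, 6->6, 3->3, 5->5, 4->4
Step 2: d_i = R_x(i) - R_y(i); compute d_i^2.
  (1-1)^2=0, (7-7)^2=0, (6-2)^2=16, (2-6)^2=16, (5-3)^2=4, (3-5)^2=4, (4-4)^2=0
sum(d^2) = 40.
Step 3: rho = 1 - 6*40 / (7*(7^2 - 1)) = 1 - 240/336 = 0.285714.
Step 4: Under H0, t = rho * sqrt((n-2)/(1-rho^2)) = 0.6667 ~ t(5).
Step 5: Two-sided p-value from the t-distribution with 5 df = 0.534509.
Step 6: alpha = 0.05. fail to reject H0.

rho = 0.2857, p = 0.534509, fail to reject H0 at alpha = 0.05.


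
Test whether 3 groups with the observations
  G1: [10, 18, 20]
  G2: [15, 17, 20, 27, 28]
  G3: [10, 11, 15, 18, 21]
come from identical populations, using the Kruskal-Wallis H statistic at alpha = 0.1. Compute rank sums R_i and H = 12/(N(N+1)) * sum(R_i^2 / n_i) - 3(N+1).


Step 1: Combine all N = 13 observations and assign midranks.
sorted (value, group, rank): (10,G1,1.5), (10,G3,1.5), (11,G3,3), (15,G2,4.5), (15,G3,4.5), (17,G2,6), (18,G1,7.5), (18,G3,7.5), (20,G1,9.5), (20,G2,9.5), (21,G3,11), (27,G2,12), (28,G2,13)
Step 2: Sum ranks within each group.
R_1 = 18.5 (n_1 = 3)
R_2 = 45 (n_2 = 5)
R_3 = 27.5 (n_3 = 5)
Step 3: H = 12/(N(N+1)) * sum(R_i^2/n_i) - 3(N+1)
     = 12/(13*14) * (18.5^2/3 + 45^2/5 + 27.5^2/5) - 3*14
     = 0.065934 * 670.333 - 42
     = 2.197802.
Step 4: Ties present; correction factor C = 1 - 24/(13^3 - 13) = 0.989011. Corrected H = 2.197802 / 0.989011 = 2.222222.
Step 5: Under H0, H ~ chi^2(2); p-value = 0.329193.
Step 6: alpha = 0.1. fail to reject H0.

H = 2.2222, df = 2, p = 0.329193, fail to reject H0.


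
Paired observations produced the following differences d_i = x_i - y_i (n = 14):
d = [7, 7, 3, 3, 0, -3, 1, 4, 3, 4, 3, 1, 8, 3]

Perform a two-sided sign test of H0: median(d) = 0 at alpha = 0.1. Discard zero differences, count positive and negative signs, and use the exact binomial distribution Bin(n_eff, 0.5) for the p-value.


Step 1: Discard zero differences. Original n = 14; n_eff = number of nonzero differences = 13.
Nonzero differences (with sign): +7, +7, +3, +3, -3, +1, +4, +3, +4, +3, +1, +8, +3
Step 2: Count signs: positive = 12, negative = 1.
Step 3: Under H0: P(positive) = 0.5, so the number of positives S ~ Bin(13, 0.5).
Step 4: Two-sided exact p-value = sum of Bin(13,0.5) probabilities at or below the observed probability = 0.003418.
Step 5: alpha = 0.1. reject H0.

n_eff = 13, pos = 12, neg = 1, p = 0.003418, reject H0.


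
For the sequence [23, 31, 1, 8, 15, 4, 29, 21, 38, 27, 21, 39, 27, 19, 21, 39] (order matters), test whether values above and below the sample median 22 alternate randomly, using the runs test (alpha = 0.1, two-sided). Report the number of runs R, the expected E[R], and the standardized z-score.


Step 1: Compute median = 22; label A = above, B = below.
Labels in order: AABBBBABAABAABBA  (n_A = 8, n_B = 8)
Step 2: Count runs R = 9.
Step 3: Under H0 (random ordering), E[R] = 2*n_A*n_B/(n_A+n_B) + 1 = 2*8*8/16 + 1 = 9.0000.
        Var[R] = 2*n_A*n_B*(2*n_A*n_B - n_A - n_B) / ((n_A+n_B)^2 * (n_A+n_B-1)) = 14336/3840 = 3.7333.
        SD[R] = 1.9322.
Step 4: R = E[R], so z = 0 with no continuity correction.
Step 5: Two-sided p-value via normal approximation = 2*(1 - Phi(|z|)) = 1.000000.
Step 6: alpha = 0.1. fail to reject H0.

R = 9, z = 0.0000, p = 1.000000, fail to reject H0.


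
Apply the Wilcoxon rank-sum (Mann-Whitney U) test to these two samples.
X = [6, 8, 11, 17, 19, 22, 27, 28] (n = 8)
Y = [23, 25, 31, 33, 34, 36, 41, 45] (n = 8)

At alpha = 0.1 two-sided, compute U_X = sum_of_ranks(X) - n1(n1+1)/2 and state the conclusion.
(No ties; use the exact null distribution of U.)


Step 1: Combine and sort all 16 observations; assign midranks.
sorted (value, group): (6,X), (8,X), (11,X), (17,X), (19,X), (22,X), (23,Y), (25,Y), (27,X), (28,X), (31,Y), (33,Y), (34,Y), (36,Y), (41,Y), (45,Y)
ranks: 6->1, 8->2, 11->3, 17->4, 19->5, 22->6, 23->7, 25->8, 27->9, 28->10, 31->11, 33->12, 34->13, 36->14, 41->15, 45->16
Step 2: Rank sum for X: R1 = 1 + 2 + 3 + 4 + 5 + 6 + 9 + 10 = 40.
Step 3: U_X = R1 - n1(n1+1)/2 = 40 - 8*9/2 = 40 - 36 = 4.
       U_Y = n1*n2 - U_X = 64 - 4 = 60.
Step 4: No ties, so the exact null distribution of U (based on enumerating the C(16,8) = 12870 equally likely rank assignments) gives the two-sided p-value.
Step 5: p-value = 0.001865; compare to alpha = 0.1. reject H0.

U_X = 4, p = 0.001865, reject H0 at alpha = 0.1.


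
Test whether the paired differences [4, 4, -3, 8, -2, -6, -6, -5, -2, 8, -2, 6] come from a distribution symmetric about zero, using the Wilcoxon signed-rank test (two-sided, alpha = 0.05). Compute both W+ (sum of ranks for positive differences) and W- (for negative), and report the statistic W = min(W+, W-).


Step 1: Drop any zero differences (none here) and take |d_i|.
|d| = [4, 4, 3, 8, 2, 6, 6, 5, 2, 8, 2, 6]
Step 2: Midrank |d_i| (ties get averaged ranks).
ranks: |4|->5.5, |4|->5.5, |3|->4, |8|->11.5, |2|->2, |6|->9, |6|->9, |5|->7, |2|->2, |8|->11.5, |2|->2, |6|->9
Step 3: Attach original signs; sum ranks with positive sign and with negative sign.
W+ = 5.5 + 5.5 + 11.5 + 11.5 + 9 = 43
W- = 4 + 2 + 9 + 9 + 7 + 2 + 2 = 35
(Check: W+ + W- = 78 should equal n(n+1)/2 = 78.)
Step 4: Test statistic W = min(W+, W-) = 35.
Step 5: Ties in |d|, so use the tie-corrected normal approximation.
        E[W] = n(n+1)/4 = 12*13/4 = 39.
        Tie groups: |d|=2 (t=3), |d|=4 (t=2), |d|=6 (t=3), |d|=8 (t=2); sum(t^3 - t) = 60.
        Var[W] = n(n+1)(2n+1)/24 - sum(t^3-t)/48 = 3900/24 - 60/48 = 161.25.
        z = (W - E[W]) / sqrt(Var[W]) = (35 - 39) / 12.6984 = -0.3150.
        Two-sided p = 2*Phi(z) = 0.752762.
Step 6: alpha = 0.05. fail to reject H0.

W+ = 43, W- = 35, W = min = 35, p = 0.752762, fail to reject H0.


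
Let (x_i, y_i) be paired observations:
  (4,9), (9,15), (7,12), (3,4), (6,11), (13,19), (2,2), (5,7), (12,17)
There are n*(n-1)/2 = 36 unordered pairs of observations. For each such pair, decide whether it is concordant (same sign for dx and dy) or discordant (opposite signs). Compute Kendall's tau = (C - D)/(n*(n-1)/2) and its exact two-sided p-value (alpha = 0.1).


Step 1: Enumerate the 36 unordered pairs (i,j) with i<j and classify each by sign(x_j-x_i) * sign(y_j-y_i).
  (1,2):dx=+5,dy=+6->C; (1,3):dx=+3,dy=+3->C; (1,4):dx=-1,dy=-5->C; (1,5):dx=+2,dy=+2->C
  (1,6):dx=+9,dy=+10->C; (1,7):dx=-2,dy=-7->C; (1,8):dx=+1,dy=-2->D; (1,9):dx=+8,dy=+8->C
  (2,3):dx=-2,dy=-3->C; (2,4):dx=-6,dy=-11->C; (2,5):dx=-3,dy=-4->C; (2,6):dx=+4,dy=+4->C
  (2,7):dx=-7,dy=-13->C; (2,8):dx=-4,dy=-8->C; (2,9):dx=+3,dy=+2->C; (3,4):dx=-4,dy=-8->C
  (3,5):dx=-1,dy=-1->C; (3,6):dx=+6,dy=+7->C; (3,7):dx=-5,dy=-10->C; (3,8):dx=-2,dy=-5->C
  (3,9):dx=+5,dy=+5->C; (4,5):dx=+3,dy=+7->C; (4,6):dx=+10,dy=+15->C; (4,7):dx=-1,dy=-2->C
  (4,8):dx=+2,dy=+3->C; (4,9):dx=+9,dy=+13->C; (5,6):dx=+7,dy=+8->C; (5,7):dx=-4,dy=-9->C
  (5,8):dx=-1,dy=-4->C; (5,9):dx=+6,dy=+6->C; (6,7):dx=-11,dy=-17->C; (6,8):dx=-8,dy=-12->C
  (6,9):dx=-1,dy=-2->C; (7,8):dx=+3,dy=+5->C; (7,9):dx=+10,dy=+15->C; (8,9):dx=+7,dy=+10->C
Step 2: C = 35, D = 1, total pairs = 36.
Step 3: tau = (C - D)/(n(n-1)/2) = (35 - 1)/36 = 0.944444.
Step 4: Exact two-sided p-value (enumerate n! = 362880 permutations of y under H0): p = 0.000050.
Step 5: alpha = 0.1. reject H0.

tau_b = 0.9444 (C=35, D=1), p = 0.000050, reject H0.


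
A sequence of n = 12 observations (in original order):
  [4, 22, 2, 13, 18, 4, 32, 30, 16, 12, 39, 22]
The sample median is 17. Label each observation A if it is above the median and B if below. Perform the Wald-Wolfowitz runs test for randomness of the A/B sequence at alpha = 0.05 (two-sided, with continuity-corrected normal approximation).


Step 1: Compute median = 17; label A = above, B = below.
Labels in order: BABBABAABBAA  (n_A = 6, n_B = 6)
Step 2: Count runs R = 8.
Step 3: Under H0 (random ordering), E[R] = 2*n_A*n_B/(n_A+n_B) + 1 = 2*6*6/12 + 1 = 7.0000.
        Var[R] = 2*n_A*n_B*(2*n_A*n_B - n_A - n_B) / ((n_A+n_B)^2 * (n_A+n_B-1)) = 4320/1584 = 2.7273.
        SD[R] = 1.6514.
Step 4: Continuity-corrected z = (R - 0.5 - E[R]) / SD[R] = (8 - 0.5 - 7.0000) / 1.6514 = 0.3028.
Step 5: Two-sided p-value via normal approximation = 2*(1 - Phi(|z|)) = 0.762069.
Step 6: alpha = 0.05. fail to reject H0.

R = 8, z = 0.3028, p = 0.762069, fail to reject H0.


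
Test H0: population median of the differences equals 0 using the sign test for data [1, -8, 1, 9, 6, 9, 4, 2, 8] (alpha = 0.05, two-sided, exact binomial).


Step 1: Discard zero differences. Original n = 9; n_eff = number of nonzero differences = 9.
Nonzero differences (with sign): +1, -8, +1, +9, +6, +9, +4, +2, +8
Step 2: Count signs: positive = 8, negative = 1.
Step 3: Under H0: P(positive) = 0.5, so the number of positives S ~ Bin(9, 0.5).
Step 4: Two-sided exact p-value = sum of Bin(9,0.5) probabilities at or below the observed probability = 0.039062.
Step 5: alpha = 0.05. reject H0.

n_eff = 9, pos = 8, neg = 1, p = 0.039062, reject H0.
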